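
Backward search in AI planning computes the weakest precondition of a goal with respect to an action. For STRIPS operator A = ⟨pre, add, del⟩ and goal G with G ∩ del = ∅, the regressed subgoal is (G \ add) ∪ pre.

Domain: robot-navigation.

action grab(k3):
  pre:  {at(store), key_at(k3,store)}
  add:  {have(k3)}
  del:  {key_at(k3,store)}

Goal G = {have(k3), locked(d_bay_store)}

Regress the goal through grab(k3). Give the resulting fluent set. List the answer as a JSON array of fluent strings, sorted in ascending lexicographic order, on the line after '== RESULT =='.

Compute (G \ add) ∪ pre:
  G ∩ del = {}  (empty — regression defined)
  G \ add = {have(k3), locked(d_bay_store)} \ {have(k3)} = {locked(d_bay_store)}
  ∪ pre   = {locked(d_bay_store)} ∪ {at(store), key_at(k3,store)}
          = {at(store), key_at(k3,store), locked(d_bay_store)}

== RESULT ==
["at(store)", "key_at(k3,store)", "locked(d_bay_store)"]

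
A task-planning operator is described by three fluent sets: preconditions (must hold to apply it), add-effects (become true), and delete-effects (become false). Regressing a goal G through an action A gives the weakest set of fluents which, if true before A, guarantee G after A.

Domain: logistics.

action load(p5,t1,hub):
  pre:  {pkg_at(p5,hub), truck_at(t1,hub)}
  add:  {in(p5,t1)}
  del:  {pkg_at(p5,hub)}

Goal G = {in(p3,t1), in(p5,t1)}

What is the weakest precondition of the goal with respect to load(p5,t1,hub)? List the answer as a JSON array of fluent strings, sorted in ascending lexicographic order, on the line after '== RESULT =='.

Compute (G \ add) ∪ pre:
  G ∩ del = {}  (empty — regression defined)
  G \ add = {in(p3,t1), in(p5,t1)} \ {in(p5,t1)} = {in(p3,t1)}
  ∪ pre   = {in(p3,t1)} ∪ {pkg_at(p5,hub), truck_at(t1,hub)}
          = {in(p3,t1), pkg_at(p5,hub), truck_at(t1,hub)}

== RESULT ==
["in(p3,t1)", "pkg_at(p5,hub)", "truck_at(t1,hub)"]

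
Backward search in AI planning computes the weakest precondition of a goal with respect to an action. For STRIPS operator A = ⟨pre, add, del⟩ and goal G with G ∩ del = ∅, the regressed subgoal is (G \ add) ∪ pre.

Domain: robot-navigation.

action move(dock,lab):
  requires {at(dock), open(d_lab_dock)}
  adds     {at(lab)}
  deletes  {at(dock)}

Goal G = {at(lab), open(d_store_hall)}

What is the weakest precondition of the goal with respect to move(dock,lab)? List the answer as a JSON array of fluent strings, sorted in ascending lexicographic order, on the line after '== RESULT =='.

Compute (G \ add) ∪ pre:
  G ∩ del = {}  (empty — regression defined)
  G \ add = {at(lab), open(d_store_hall)} \ {at(lab)} = {open(d_store_hall)}
  ∪ pre   = {open(d_store_hall)} ∪ {at(dock), open(d_lab_dock)}
          = {at(dock), open(d_lab_dock), open(d_store_hall)}

== RESULT ==
["at(dock)", "open(d_lab_dock)", "open(d_store_hall)"]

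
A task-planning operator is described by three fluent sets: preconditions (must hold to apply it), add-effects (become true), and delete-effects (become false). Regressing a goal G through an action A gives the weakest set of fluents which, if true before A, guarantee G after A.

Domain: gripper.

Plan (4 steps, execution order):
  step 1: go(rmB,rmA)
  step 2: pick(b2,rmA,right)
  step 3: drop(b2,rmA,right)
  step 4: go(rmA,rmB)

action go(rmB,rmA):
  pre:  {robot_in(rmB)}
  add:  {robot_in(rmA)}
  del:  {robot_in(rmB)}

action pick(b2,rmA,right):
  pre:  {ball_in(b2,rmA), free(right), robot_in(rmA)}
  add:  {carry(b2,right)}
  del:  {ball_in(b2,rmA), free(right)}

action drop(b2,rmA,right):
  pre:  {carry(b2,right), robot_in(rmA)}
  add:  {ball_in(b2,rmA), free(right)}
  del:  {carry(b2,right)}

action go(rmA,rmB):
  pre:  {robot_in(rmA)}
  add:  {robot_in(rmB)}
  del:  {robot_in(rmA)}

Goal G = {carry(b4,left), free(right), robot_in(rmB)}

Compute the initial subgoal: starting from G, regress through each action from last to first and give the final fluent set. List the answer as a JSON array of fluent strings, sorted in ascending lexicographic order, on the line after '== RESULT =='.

Work backward from the goal:
  through step 4 (go(rmA,rmB)): drop {robot_in(rmB)}, keep {carry(b4,left), free(right)}, require {robot_in(rmA)}
    → {carry(b4,left), free(right), robot_in(rmA)}
  through step 3 (drop(b2,rmA,right)): drop {free(right)}, keep {carry(b4,left), robot_in(rmA)}, require {carry(b2,right), robot_in(rmA)}
    → {carry(b2,right), carry(b4,left), robot_in(rmA)}
  through step 2 (pick(b2,rmA,right)): drop {carry(b2,right)}, keep {carry(b4,left), robot_in(rmA)}, require {ball_in(b2,rmA), free(right), robot_in(rmA)}
    → {ball_in(b2,rmA), carry(b4,left), free(right), robot_in(rmA)}
  through step 1 (go(rmB,rmA)): drop {robot_in(rmA)}, keep {ball_in(b2,rmA), carry(b4,left), free(right)}, require {robot_in(rmB)}
    → {ball_in(b2,rmA), carry(b4,left), free(right), robot_in(rmB)}

== RESULT ==
["ball_in(b2,rmA)", "carry(b4,left)", "free(right)", "robot_in(rmB)"]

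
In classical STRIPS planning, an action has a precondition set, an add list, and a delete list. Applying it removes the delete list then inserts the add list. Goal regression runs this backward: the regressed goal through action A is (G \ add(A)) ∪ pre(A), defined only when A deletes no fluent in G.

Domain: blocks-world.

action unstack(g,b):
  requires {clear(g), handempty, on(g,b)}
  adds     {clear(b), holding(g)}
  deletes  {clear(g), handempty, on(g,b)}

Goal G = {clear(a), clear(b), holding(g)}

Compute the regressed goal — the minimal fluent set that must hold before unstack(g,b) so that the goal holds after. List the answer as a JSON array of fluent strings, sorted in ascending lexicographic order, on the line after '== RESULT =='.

Regress:
  G ∩ del = {}  (empty — regression defined)
  G \ add = {clear(a), clear(b), holding(g)} \ {clear(b), holding(g)} = {clear(a)}
  ∪ pre   = {clear(a)} ∪ {clear(g), handempty, on(g,b)}
          = {clear(a), clear(g), handempty, on(g,b)}

== RESULT ==
["clear(a)", "clear(g)", "handempty", "on(g,b)"]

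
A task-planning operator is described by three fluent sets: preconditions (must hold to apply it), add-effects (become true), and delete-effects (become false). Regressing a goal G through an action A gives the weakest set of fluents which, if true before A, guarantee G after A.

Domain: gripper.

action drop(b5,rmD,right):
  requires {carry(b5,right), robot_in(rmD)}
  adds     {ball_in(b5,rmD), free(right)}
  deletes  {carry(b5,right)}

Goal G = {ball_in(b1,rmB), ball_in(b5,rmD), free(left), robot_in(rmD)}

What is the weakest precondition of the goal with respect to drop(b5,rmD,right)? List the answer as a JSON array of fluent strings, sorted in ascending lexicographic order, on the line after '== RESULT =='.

Regress:
  G ∩ del = {}  (empty — regression defined)
  G \ add = {ball_in(b1,rmB), ball_in(b5,rmD), free(left), robot_in(rmD)} \ {ball_in(b5,rmD), free(right)} = {ball_in(b1,rmB), free(left), robot_in(rmD)}
  ∪ pre   = {ball_in(b1,rmB), free(left), robot_in(rmD)} ∪ {carry(b5,right), robot_in(rmD)}
          = {ball_in(b1,rmB), carry(b5,right), free(left), robot_in(rmD)}

== RESULT ==
["ball_in(b1,rmB)", "carry(b5,right)", "free(left)", "robot_in(rmD)"]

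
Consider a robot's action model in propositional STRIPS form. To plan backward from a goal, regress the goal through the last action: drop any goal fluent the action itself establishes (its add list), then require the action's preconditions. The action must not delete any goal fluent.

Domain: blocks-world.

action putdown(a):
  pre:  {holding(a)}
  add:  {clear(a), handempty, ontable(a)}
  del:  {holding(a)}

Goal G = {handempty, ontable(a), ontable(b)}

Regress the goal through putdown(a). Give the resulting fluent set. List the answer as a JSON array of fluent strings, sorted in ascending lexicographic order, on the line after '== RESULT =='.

Compute (G \ add) ∪ pre:
  G ∩ del = {}  (empty — regression defined)
  G \ add = {handempty, ontable(a), ontable(b)} \ {clear(a), handempty, ontable(a)} = {ontable(b)}
  ∪ pre   = {ontable(b)} ∪ {holding(a)}
          = {holding(a), ontable(b)}

== RESULT ==
["holding(a)", "ontable(b)"]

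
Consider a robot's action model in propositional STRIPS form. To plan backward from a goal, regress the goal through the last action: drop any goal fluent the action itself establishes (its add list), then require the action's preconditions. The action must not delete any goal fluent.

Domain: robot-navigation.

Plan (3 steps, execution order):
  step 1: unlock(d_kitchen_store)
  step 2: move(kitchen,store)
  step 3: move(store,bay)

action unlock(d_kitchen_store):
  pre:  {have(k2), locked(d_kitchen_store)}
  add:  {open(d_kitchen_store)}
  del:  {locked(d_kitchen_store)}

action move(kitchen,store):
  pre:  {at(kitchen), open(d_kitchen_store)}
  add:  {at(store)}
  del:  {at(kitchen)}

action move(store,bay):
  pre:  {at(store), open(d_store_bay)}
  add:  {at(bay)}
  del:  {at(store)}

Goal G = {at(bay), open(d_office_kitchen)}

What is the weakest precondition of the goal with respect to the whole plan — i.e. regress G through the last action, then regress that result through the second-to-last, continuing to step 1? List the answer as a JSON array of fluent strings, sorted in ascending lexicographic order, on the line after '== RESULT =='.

Work backward from the goal:
  through step 3 (move(store,bay)): drop {at(bay)}, keep {open(d_office_kitchen)}, require {at(store), open(d_store_bay)}
    → {at(store), open(d_office_kitchen), open(d_store_bay)}
  through step 2 (move(kitchen,store)): drop {at(store)}, keep {open(d_office_kitchen), open(d_store_bay)}, require {at(kitchen), open(d_kitchen_store)}
    → {at(kitchen), open(d_kitchen_store), open(d_office_kitchen), open(d_store_bay)}
  through step 1 (unlock(d_kitchen_store)): drop {open(d_kitchen_store)}, keep {at(kitchen), open(d_office_kitchen), open(d_store_bay)}, require {have(k2), locked(d_kitchen_store)}
    → {at(kitchen), have(k2), locked(d_kitchen_store), open(d_office_kitchen), open(d_store_bay)}

== RESULT ==
["at(kitchen)", "have(k2)", "locked(d_kitchen_store)", "open(d_office_kitchen)", "open(d_store_bay)"]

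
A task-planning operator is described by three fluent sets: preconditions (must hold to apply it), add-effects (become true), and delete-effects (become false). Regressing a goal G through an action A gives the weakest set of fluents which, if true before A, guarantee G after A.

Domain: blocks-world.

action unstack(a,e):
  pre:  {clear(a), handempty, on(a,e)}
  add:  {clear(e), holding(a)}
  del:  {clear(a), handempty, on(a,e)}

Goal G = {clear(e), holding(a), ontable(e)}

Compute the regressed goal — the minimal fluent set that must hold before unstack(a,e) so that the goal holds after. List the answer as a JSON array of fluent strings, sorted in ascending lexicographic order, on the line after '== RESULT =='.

Regress:
  G ∩ del = {}  (empty — regression defined)
  G \ add = {clear(e), holding(a), ontable(e)} \ {clear(e), holding(a)} = {ontable(e)}
  ∪ pre   = {ontable(e)} ∪ {clear(a), handempty, on(a,e)}
          = {clear(a), handempty, on(a,e), ontable(e)}

== RESULT ==
["clear(a)", "handempty", "on(a,e)", "ontable(e)"]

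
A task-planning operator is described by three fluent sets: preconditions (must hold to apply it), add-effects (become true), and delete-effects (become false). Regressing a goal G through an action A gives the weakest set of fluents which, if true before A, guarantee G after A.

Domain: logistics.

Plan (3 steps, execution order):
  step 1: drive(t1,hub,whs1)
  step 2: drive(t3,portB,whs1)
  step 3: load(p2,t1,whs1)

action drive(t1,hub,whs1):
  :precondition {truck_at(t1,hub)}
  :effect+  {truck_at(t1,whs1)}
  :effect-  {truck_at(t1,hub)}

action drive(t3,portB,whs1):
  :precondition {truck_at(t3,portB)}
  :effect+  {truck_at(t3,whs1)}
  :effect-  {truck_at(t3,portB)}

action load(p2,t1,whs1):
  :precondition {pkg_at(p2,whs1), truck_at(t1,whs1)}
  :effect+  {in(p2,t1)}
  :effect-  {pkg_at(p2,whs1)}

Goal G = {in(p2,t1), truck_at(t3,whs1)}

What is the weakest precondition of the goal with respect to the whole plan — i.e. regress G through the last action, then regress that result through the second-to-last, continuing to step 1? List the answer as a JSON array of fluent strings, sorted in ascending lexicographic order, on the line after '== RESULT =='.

Work backward from the goal:
  through step 3 (load(p2,t1,whs1)): drop {in(p2,t1)}, keep {truck_at(t3,whs1)}, require {pkg_at(p2,whs1), truck_at(t1,whs1)}
    → {pkg_at(p2,whs1), truck_at(t1,whs1), truck_at(t3,whs1)}
  through step 2 (drive(t3,portB,whs1)): drop {truck_at(t3,whs1)}, keep {pkg_at(p2,whs1), truck_at(t1,whs1)}, require {truck_at(t3,portB)}
    → {pkg_at(p2,whs1), truck_at(t1,whs1), truck_at(t3,portB)}
  through step 1 (drive(t1,hub,whs1)): drop {truck_at(t1,whs1)}, keep {pkg_at(p2,whs1), truck_at(t3,portB)}, require {truck_at(t1,hub)}
    → {pkg_at(p2,whs1), truck_at(t1,hub), truck_at(t3,portB)}

== RESULT ==
["pkg_at(p2,whs1)", "truck_at(t1,hub)", "truck_at(t3,portB)"]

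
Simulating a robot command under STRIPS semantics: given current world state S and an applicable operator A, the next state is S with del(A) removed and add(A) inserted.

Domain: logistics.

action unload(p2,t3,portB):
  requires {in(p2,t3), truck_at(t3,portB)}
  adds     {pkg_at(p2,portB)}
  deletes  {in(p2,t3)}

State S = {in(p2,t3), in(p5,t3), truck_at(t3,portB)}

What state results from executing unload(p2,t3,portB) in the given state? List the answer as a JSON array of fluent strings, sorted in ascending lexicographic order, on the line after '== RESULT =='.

Progress:
  pre ⊆ S: {in(p2,t3), truck_at(t3,portB)} ⊆ S  — applicable
  S \ del = {in(p5,t3), truck_at(t3,portB)}
  ∪ add   = {in(p5,t3), pkg_at(p2,portB), truck_at(t3,portB)}

== RESULT ==
["in(p5,t3)", "pkg_at(p2,portB)", "truck_at(t3,portB)"]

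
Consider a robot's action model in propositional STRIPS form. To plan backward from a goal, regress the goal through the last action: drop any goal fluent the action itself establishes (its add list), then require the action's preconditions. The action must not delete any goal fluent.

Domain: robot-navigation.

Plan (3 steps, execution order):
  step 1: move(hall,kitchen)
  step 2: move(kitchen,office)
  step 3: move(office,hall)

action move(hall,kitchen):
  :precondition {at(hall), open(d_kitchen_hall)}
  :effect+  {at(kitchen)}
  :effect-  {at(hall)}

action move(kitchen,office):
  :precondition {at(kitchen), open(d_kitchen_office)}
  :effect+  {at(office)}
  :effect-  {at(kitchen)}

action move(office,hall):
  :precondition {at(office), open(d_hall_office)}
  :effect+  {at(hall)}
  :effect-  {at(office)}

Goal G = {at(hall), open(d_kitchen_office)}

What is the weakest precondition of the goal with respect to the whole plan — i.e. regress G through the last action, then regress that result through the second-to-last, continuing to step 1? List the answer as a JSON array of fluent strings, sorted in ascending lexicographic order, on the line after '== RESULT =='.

Regress step by step:
  through step 3 (move(office,hall)): drop {at(hall)}, keep {open(d_kitchen_office)}, require {at(office), open(d_hall_office)}
    → {at(office), open(d_hall_office), open(d_kitchen_office)}
  through step 2 (move(kitchen,office)): drop {at(office)}, keep {open(d_hall_office), open(d_kitchen_office)}, require {at(kitchen), open(d_kitchen_office)}
    → {at(kitchen), open(d_hall_office), open(d_kitchen_office)}
  through step 1 (move(hall,kitchen)): drop {at(kitchen)}, keep {open(d_hall_office), open(d_kitchen_office)}, require {at(hall), open(d_kitchen_hall)}
    → {at(hall), open(d_hall_office), open(d_kitchen_hall), open(d_kitchen_office)}

== RESULT ==
["at(hall)", "open(d_hall_office)", "open(d_kitchen_hall)", "open(d_kitchen_office)"]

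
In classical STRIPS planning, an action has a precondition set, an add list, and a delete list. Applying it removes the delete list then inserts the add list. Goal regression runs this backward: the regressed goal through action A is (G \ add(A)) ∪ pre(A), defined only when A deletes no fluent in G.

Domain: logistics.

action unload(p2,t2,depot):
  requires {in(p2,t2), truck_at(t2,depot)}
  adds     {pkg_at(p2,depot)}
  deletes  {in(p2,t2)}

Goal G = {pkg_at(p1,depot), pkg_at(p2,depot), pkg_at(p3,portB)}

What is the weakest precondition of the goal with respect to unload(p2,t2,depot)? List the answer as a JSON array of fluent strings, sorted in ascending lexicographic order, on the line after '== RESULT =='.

Regress:
  G ∩ del = {}  (empty — regression defined)
  G \ add = {pkg_at(p1,depot), pkg_at(p2,depot), pkg_at(p3,portB)} \ {pkg_at(p2,depot)} = {pkg_at(p1,depot), pkg_at(p3,portB)}
  ∪ pre   = {pkg_at(p1,depot), pkg_at(p3,portB)} ∪ {in(p2,t2), truck_at(t2,depot)}
          = {in(p2,t2), pkg_at(p1,depot), pkg_at(p3,portB), truck_at(t2,depot)}

== RESULT ==
["in(p2,t2)", "pkg_at(p1,depot)", "pkg_at(p3,portB)", "truck_at(t2,depot)"]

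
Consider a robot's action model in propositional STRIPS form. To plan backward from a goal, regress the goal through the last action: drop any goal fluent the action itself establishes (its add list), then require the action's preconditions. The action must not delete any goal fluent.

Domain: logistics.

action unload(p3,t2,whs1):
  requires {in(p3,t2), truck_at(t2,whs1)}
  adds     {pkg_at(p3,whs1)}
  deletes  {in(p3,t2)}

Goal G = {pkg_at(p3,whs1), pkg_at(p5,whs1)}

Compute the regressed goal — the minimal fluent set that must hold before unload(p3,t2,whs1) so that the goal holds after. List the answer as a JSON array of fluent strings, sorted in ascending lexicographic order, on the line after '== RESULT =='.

Regress:
  G ∩ del = {}  (empty — regression defined)
  G \ add = {pkg_at(p3,whs1), pkg_at(p5,whs1)} \ {pkg_at(p3,whs1)} = {pkg_at(p5,whs1)}
  ∪ pre   = {pkg_at(p5,whs1)} ∪ {in(p3,t2), truck_at(t2,whs1)}
          = {in(p3,t2), pkg_at(p5,whs1), truck_at(t2,whs1)}

== RESULT ==
["in(p3,t2)", "pkg_at(p5,whs1)", "truck_at(t2,whs1)"]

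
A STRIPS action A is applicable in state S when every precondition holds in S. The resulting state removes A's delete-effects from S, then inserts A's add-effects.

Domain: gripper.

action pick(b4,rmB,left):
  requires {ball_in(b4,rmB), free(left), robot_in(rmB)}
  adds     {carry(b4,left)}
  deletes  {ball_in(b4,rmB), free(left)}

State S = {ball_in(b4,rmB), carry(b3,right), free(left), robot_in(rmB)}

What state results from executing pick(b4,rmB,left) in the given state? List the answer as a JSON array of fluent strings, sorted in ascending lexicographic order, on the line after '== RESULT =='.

Compute (S \ del) ∪ add:
  pre ⊆ S: {ball_in(b4,rmB), free(left), robot_in(rmB)} ⊆ S  — applicable
  S \ del = {carry(b3,right), robot_in(rmB)}
  ∪ add   = {carry(b3,right), carry(b4,left), robot_in(rmB)}

== RESULT ==
["carry(b3,right)", "carry(b4,left)", "robot_in(rmB)"]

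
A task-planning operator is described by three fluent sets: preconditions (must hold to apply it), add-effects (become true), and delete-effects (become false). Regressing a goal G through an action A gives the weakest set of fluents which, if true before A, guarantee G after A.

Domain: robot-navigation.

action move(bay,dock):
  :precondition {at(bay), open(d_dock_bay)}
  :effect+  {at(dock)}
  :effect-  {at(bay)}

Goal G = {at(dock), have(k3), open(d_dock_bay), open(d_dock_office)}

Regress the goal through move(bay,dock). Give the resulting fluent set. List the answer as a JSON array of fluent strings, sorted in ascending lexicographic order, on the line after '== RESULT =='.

Compute (G \ add) ∪ pre:
  G ∩ del = {}  (empty — regression defined)
  G \ add = {at(dock), have(k3), open(d_dock_bay), open(d_dock_office)} \ {at(dock)} = {have(k3), open(d_dock_bay), open(d_dock_office)}
  ∪ pre   = {have(k3), open(d_dock_bay), open(d_dock_office)} ∪ {at(bay), open(d_dock_bay)}
          = {at(bay), have(k3), open(d_dock_bay), open(d_dock_office)}

== RESULT ==
["at(bay)", "have(k3)", "open(d_dock_bay)", "open(d_dock_office)"]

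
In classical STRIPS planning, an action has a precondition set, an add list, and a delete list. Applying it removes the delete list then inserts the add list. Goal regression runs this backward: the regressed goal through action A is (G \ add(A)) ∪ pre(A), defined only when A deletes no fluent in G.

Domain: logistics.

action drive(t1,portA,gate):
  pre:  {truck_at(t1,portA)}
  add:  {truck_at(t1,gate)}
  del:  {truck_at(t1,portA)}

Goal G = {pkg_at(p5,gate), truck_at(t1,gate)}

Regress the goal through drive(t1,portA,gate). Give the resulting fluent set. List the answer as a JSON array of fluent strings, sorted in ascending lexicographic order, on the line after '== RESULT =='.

Regress:
  G ∩ del = {}  (empty — regression defined)
  G \ add = {pkg_at(p5,gate), truck_at(t1,gate)} \ {truck_at(t1,gate)} = {pkg_at(p5,gate)}
  ∪ pre   = {pkg_at(p5,gate)} ∪ {truck_at(t1,portA)}
          = {pkg_at(p5,gate), truck_at(t1,portA)}

== RESULT ==
["pkg_at(p5,gate)", "truck_at(t1,portA)"]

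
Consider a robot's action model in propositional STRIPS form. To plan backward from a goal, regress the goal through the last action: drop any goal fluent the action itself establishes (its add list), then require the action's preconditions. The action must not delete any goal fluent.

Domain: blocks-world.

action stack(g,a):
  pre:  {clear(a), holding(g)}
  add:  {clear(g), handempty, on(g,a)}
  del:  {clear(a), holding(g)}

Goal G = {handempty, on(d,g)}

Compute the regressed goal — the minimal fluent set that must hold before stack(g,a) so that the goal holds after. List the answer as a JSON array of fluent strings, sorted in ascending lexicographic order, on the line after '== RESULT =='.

Compute (G \ add) ∪ pre:
  G ∩ del = {}  (empty — regression defined)
  G \ add = {handempty, on(d,g)} \ {clear(g), handempty, on(g,a)} = {on(d,g)}
  ∪ pre   = {on(d,g)} ∪ {clear(a), holding(g)}
          = {clear(a), holding(g), on(d,g)}

== RESULT ==
["clear(a)", "holding(g)", "on(d,g)"]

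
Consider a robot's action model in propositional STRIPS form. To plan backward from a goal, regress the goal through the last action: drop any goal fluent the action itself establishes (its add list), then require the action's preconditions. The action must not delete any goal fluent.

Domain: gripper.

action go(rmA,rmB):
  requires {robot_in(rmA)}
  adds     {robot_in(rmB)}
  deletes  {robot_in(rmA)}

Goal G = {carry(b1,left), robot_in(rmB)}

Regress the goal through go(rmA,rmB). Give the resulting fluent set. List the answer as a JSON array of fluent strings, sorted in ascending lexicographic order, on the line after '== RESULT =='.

Regress:
  G ∩ del = {}  (empty — regression defined)
  G \ add = {carry(b1,left), robot_in(rmB)} \ {robot_in(rmB)} = {carry(b1,left)}
  ∪ pre   = {carry(b1,left)} ∪ {robot_in(rmA)}
          = {carry(b1,left), robot_in(rmA)}

== RESULT ==
["carry(b1,left)", "robot_in(rmA)"]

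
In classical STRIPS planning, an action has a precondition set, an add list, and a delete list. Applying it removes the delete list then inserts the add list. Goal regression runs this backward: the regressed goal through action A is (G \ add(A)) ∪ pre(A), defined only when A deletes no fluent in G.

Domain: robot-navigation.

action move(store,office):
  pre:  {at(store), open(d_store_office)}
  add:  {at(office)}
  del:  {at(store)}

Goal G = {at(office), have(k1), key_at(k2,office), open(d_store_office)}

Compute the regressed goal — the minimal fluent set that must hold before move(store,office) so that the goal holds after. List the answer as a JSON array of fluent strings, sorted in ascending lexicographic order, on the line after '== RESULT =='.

Regress:
  G ∩ del = {}  (empty — regression defined)
  G \ add = {at(office), have(k1), key_at(k2,office), open(d_store_office)} \ {at(office)} = {have(k1), key_at(k2,office), open(d_store_office)}
  ∪ pre   = {have(k1), key_at(k2,office), open(d_store_office)} ∪ {at(store), open(d_store_office)}
          = {at(store), have(k1), key_at(k2,office), open(d_store_office)}

== RESULT ==
["at(store)", "have(k1)", "key_at(k2,office)", "open(d_store_office)"]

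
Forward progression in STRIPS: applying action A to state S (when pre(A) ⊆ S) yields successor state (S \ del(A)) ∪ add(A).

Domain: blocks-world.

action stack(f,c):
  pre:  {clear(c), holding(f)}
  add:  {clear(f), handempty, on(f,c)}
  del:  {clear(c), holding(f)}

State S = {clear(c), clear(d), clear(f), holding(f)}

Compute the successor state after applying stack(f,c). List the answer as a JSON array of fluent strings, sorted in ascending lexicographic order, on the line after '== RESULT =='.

Compute (S \ del) ∪ add:
  pre ⊆ S: {clear(c), holding(f)} ⊆ S  — applicable
  S \ del = {clear(d), clear(f)}
  ∪ add   = {clear(d), clear(f), handempty, on(f,c)}

== RESULT ==
["clear(d)", "clear(f)", "handempty", "on(f,c)"]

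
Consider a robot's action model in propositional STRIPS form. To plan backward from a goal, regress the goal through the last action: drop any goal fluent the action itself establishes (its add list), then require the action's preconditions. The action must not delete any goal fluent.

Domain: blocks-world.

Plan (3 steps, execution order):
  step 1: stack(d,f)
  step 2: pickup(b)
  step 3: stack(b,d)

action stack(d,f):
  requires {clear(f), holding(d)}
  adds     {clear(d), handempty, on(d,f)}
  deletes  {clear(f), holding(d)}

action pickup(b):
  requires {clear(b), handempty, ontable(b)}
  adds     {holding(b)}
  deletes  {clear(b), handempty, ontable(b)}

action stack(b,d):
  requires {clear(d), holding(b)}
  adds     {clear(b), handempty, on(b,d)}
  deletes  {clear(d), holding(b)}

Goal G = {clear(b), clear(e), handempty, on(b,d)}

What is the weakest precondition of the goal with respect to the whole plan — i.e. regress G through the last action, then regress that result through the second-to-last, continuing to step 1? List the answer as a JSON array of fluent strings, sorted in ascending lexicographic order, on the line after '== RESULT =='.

Regress step by step:
  through step 3 (stack(b,d)): drop {clear(b), handempty, on(b,d)}, keep {clear(e)}, require {clear(d), holding(b)}
    → {clear(d), clear(e), holding(b)}
  through step 2 (pickup(b)): drop {holding(b)}, keep {clear(d), clear(e)}, require {clear(b), handempty, ontable(b)}
    → {clear(b), clear(d), clear(e), handempty, ontable(b)}
  through step 1 (stack(d,f)): drop {clear(d), handempty}, keep {clear(b), clear(e), ontable(b)}, require {clear(f), holding(d)}
    → {clear(b), clear(e), clear(f), holding(d), ontable(b)}

== RESULT ==
["clear(b)", "clear(e)", "clear(f)", "holding(d)", "ontable(b)"]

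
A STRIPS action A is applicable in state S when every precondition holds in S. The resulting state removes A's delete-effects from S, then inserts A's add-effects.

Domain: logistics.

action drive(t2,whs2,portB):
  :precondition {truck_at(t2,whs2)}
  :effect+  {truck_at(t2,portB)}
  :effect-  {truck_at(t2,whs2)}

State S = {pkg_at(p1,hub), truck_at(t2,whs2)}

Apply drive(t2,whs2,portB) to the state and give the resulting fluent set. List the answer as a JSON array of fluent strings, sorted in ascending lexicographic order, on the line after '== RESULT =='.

Progress:
  pre ⊆ S: {truck_at(t2,whs2)} ⊆ S  — applicable
  S \ del = {pkg_at(p1,hub)}
  ∪ add   = {pkg_at(p1,hub), truck_at(t2,portB)}

== RESULT ==
["pkg_at(p1,hub)", "truck_at(t2,portB)"]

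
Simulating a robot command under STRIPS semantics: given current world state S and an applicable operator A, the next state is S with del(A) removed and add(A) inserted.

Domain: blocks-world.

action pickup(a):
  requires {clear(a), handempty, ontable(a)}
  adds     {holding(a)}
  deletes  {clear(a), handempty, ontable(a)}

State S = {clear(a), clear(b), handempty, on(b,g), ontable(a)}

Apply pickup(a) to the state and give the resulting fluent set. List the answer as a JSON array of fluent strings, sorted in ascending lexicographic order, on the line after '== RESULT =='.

Compute (S \ del) ∪ add:
  pre ⊆ S: {clear(a), handempty, ontable(a)} ⊆ S  — applicable
  S \ del = {clear(b), on(b,g)}
  ∪ add   = {clear(b), holding(a), on(b,g)}

== RESULT ==
["clear(b)", "holding(a)", "on(b,g)"]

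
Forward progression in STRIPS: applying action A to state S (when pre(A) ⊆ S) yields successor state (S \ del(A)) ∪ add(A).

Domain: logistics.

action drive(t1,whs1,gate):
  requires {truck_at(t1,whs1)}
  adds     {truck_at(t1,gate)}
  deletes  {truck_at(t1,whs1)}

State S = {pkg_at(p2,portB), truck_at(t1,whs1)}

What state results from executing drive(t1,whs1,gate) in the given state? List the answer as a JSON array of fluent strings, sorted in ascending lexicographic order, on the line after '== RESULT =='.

Progress:
  pre ⊆ S: {truck_at(t1,whs1)} ⊆ S  — applicable
  S \ del = {pkg_at(p2,portB)}
  ∪ add   = {pkg_at(p2,portB), truck_at(t1,gate)}

== RESULT ==
["pkg_at(p2,portB)", "truck_at(t1,gate)"]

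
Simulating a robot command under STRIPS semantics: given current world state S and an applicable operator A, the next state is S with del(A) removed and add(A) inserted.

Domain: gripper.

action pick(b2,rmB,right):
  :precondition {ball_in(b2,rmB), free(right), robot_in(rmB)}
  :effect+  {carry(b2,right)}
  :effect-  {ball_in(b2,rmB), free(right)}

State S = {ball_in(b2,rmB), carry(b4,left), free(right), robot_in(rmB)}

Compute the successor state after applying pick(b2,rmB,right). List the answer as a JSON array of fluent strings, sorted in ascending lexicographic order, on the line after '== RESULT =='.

Compute (S \ del) ∪ add:
  pre ⊆ S: {ball_in(b2,rmB), free(right), robot_in(rmB)} ⊆ S  — applicable
  S \ del = {carry(b4,left), robot_in(rmB)}
  ∪ add   = {carry(b2,right), carry(b4,left), robot_in(rmB)}

== RESULT ==
["carry(b2,right)", "carry(b4,left)", "robot_in(rmB)"]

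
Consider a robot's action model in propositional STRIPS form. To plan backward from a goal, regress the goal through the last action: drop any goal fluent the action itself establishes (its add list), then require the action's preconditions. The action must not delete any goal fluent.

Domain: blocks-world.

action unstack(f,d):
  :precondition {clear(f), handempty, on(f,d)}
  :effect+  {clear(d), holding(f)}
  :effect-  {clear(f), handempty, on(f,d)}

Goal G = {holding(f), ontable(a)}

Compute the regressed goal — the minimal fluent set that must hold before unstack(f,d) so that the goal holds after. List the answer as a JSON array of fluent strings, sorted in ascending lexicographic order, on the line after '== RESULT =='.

Compute (G \ add) ∪ pre:
  G ∩ del = {}  (empty — regression defined)
  G \ add = {holding(f), ontable(a)} \ {clear(d), holding(f)} = {ontable(a)}
  ∪ pre   = {ontable(a)} ∪ {clear(f), handempty, on(f,d)}
          = {clear(f), handempty, on(f,d), ontable(a)}

== RESULT ==
["clear(f)", "handempty", "on(f,d)", "ontable(a)"]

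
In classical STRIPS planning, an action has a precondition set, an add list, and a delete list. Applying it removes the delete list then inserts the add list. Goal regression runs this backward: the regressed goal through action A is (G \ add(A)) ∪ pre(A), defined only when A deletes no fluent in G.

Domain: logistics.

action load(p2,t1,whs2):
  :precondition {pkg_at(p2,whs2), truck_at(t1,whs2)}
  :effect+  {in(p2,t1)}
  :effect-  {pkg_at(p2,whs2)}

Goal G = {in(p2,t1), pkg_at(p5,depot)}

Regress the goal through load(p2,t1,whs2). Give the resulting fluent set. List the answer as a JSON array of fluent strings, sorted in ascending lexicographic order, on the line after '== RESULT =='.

Regress:
  G ∩ del = {}  (empty — regression defined)
  G \ add = {in(p2,t1), pkg_at(p5,depot)} \ {in(p2,t1)} = {pkg_at(p5,depot)}
  ∪ pre   = {pkg_at(p5,depot)} ∪ {pkg_at(p2,whs2), truck_at(t1,whs2)}
          = {pkg_at(p2,whs2), pkg_at(p5,depot), truck_at(t1,whs2)}

== RESULT ==
["pkg_at(p2,whs2)", "pkg_at(p5,depot)", "truck_at(t1,whs2)"]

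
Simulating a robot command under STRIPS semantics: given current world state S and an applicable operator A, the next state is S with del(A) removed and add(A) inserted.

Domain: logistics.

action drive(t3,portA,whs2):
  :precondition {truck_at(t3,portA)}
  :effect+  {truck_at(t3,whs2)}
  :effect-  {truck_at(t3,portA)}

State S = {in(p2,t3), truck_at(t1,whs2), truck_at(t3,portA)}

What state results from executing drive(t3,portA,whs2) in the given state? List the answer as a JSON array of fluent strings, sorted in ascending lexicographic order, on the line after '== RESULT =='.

Progress:
  pre ⊆ S: {truck_at(t3,portA)} ⊆ S  — applicable
  S \ del = {in(p2,t3), truck_at(t1,whs2)}
  ∪ add   = {in(p2,t3), truck_at(t1,whs2), truck_at(t3,whs2)}

== RESULT ==
["in(p2,t3)", "truck_at(t1,whs2)", "truck_at(t3,whs2)"]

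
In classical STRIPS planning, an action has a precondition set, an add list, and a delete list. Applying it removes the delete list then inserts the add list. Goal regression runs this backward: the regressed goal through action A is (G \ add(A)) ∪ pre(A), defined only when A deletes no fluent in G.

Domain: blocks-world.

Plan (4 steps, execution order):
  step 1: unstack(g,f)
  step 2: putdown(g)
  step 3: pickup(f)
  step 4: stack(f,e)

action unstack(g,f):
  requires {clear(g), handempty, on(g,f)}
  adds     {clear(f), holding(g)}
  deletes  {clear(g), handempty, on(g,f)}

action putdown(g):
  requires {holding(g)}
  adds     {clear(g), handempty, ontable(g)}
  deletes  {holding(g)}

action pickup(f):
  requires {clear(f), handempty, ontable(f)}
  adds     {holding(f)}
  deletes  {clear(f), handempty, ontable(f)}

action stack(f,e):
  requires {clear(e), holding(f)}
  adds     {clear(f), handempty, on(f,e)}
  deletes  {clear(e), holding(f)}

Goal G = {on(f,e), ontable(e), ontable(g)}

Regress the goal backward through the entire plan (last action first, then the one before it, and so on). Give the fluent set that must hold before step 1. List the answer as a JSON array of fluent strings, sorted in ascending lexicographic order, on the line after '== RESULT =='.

Regress step by step:
  through step 4 (stack(f,e)): drop {on(f,e)}, keep {ontable(e), ontable(g)}, require {clear(e), holding(f)}
    → {clear(e), holding(f), ontable(e), ontable(g)}
  through step 3 (pickup(f)): drop {holding(f)}, keep {clear(e), ontable(e), ontable(g)}, require {clear(f), handempty, ontable(f)}
    → {clear(e), clear(f), handempty, ontable(e), ontable(f), ontable(g)}
  through step 2 (putdown(g)): drop {handempty, ontable(g)}, keep {clear(e), clear(f), ontable(e), ontable(f)}, require {holding(g)}
    → {clear(e), clear(f), holding(g), ontable(e), ontable(f)}
  through step 1 (unstack(g,f)): drop {clear(f), holding(g)}, keep {clear(e), ontable(e), ontable(f)}, require {clear(g), handempty, on(g,f)}
    → {clear(e), clear(g), handempty, on(g,f), ontable(e), ontable(f)}

== RESULT ==
["clear(e)", "clear(g)", "handempty", "on(g,f)", "ontable(e)", "ontable(f)"]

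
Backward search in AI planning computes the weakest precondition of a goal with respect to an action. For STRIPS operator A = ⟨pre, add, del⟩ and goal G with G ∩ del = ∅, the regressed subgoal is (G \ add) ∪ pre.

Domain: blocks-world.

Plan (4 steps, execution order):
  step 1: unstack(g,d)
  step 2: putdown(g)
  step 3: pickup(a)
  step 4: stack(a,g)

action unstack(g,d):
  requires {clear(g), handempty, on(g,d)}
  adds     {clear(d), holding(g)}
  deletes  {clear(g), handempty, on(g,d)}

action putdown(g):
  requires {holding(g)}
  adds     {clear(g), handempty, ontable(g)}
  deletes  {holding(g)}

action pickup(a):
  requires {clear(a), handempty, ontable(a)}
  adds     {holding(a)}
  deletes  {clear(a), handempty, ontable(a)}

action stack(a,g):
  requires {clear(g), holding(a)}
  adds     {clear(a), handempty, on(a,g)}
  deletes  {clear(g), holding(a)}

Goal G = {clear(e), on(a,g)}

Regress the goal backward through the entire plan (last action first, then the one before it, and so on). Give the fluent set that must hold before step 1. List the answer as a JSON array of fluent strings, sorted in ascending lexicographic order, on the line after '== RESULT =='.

Regress step by step:
  through step 4 (stack(a,g)): drop {on(a,g)}, keep {clear(e)}, require {clear(g), holding(a)}
    → {clear(e), clear(g), holding(a)}
  through step 3 (pickup(a)): drop {holding(a)}, keep {clear(e), clear(g)}, require {clear(a), handempty, ontable(a)}
    → {clear(a), clear(e), clear(g), handempty, ontable(a)}
  through step 2 (putdown(g)): drop {clear(g), handempty}, keep {clear(a), clear(e), ontable(a)}, require {holding(g)}
    → {clear(a), clear(e), holding(g), ontable(a)}
  through step 1 (unstack(g,d)): drop {holding(g)}, keep {clear(a), clear(e), ontable(a)}, require {clear(g), handempty, on(g,d)}
    → {clear(a), clear(e), clear(g), handempty, on(g,d), ontable(a)}

== RESULT ==
["clear(a)", "clear(e)", "clear(g)", "handempty", "on(g,d)", "ontable(a)"]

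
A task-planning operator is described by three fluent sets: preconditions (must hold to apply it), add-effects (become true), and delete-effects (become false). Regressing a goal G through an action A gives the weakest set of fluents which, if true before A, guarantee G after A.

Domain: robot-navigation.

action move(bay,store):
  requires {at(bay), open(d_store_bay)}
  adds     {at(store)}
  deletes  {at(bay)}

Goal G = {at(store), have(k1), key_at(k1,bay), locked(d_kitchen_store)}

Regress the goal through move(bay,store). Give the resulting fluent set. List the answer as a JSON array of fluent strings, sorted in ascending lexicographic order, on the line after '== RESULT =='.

Compute (G \ add) ∪ pre:
  G ∩ del = {}  (empty — regression defined)
  G \ add = {at(store), have(k1), key_at(k1,bay), locked(d_kitchen_store)} \ {at(store)} = {have(k1), key_at(k1,bay), locked(d_kitchen_store)}
  ∪ pre   = {have(k1), key_at(k1,bay), locked(d_kitchen_store)} ∪ {at(bay), open(d_store_bay)}
          = {at(bay), have(k1), key_at(k1,bay), locked(d_kitchen_store), open(d_store_bay)}

== RESULT ==
["at(bay)", "have(k1)", "key_at(k1,bay)", "locked(d_kitchen_store)", "open(d_store_bay)"]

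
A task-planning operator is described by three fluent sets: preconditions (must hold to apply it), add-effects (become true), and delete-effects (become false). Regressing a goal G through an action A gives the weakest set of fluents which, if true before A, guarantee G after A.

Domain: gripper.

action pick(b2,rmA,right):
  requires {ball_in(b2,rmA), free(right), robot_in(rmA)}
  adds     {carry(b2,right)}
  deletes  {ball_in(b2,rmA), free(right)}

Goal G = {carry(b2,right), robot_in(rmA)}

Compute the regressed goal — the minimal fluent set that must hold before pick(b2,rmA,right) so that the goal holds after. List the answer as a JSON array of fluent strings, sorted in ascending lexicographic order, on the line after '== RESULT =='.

Regress:
  G ∩ del = {}  (empty — regression defined)
  G \ add = {carry(b2,right), robot_in(rmA)} \ {carry(b2,right)} = {robot_in(rmA)}
  ∪ pre   = {robot_in(rmA)} ∪ {ball_in(b2,rmA), free(right), robot_in(rmA)}
          = {ball_in(b2,rmA), free(right), robot_in(rmA)}

== RESULT ==
["ball_in(b2,rmA)", "free(right)", "robot_in(rmA)"]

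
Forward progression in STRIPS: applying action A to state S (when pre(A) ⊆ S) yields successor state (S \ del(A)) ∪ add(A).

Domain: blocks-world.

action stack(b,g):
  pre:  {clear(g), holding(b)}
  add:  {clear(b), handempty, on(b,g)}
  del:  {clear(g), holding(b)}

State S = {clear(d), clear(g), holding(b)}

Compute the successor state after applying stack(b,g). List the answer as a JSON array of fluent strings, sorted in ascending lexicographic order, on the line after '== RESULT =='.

Progress:
  pre ⊆ S: {clear(g), holding(b)} ⊆ S  — applicable
  S \ del = {clear(d)}
  ∪ add   = {clear(b), clear(d), handempty, on(b,g)}

== RESULT ==
["clear(b)", "clear(d)", "handempty", "on(b,g)"]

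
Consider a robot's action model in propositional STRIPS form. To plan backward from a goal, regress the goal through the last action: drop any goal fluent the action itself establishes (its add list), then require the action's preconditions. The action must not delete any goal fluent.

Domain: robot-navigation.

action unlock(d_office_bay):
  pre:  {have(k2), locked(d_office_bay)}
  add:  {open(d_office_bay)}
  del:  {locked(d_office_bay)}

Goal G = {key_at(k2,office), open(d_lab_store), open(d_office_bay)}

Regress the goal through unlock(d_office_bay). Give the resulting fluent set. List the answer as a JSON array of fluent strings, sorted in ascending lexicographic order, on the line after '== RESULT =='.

Compute (G \ add) ∪ pre:
  G ∩ del = {}  (empty — regression defined)
  G \ add = {key_at(k2,office), open(d_lab_store), open(d_office_bay)} \ {open(d_office_bay)} = {key_at(k2,office), open(d_lab_store)}
  ∪ pre   = {key_at(k2,office), open(d_lab_store)} ∪ {have(k2), locked(d_office_bay)}
          = {have(k2), key_at(k2,office), locked(d_office_bay), open(d_lab_store)}

== RESULT ==
["have(k2)", "key_at(k2,office)", "locked(d_office_bay)", "open(d_lab_store)"]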